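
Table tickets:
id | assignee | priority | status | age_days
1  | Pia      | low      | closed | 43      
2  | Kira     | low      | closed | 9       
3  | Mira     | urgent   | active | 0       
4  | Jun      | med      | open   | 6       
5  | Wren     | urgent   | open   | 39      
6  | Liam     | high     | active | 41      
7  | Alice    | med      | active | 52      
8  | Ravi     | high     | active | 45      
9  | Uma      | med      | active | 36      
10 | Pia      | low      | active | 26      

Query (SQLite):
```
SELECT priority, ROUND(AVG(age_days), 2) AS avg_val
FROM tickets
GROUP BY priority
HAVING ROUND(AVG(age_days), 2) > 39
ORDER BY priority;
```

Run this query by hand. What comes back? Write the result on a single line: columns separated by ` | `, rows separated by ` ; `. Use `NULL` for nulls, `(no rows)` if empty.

high | 43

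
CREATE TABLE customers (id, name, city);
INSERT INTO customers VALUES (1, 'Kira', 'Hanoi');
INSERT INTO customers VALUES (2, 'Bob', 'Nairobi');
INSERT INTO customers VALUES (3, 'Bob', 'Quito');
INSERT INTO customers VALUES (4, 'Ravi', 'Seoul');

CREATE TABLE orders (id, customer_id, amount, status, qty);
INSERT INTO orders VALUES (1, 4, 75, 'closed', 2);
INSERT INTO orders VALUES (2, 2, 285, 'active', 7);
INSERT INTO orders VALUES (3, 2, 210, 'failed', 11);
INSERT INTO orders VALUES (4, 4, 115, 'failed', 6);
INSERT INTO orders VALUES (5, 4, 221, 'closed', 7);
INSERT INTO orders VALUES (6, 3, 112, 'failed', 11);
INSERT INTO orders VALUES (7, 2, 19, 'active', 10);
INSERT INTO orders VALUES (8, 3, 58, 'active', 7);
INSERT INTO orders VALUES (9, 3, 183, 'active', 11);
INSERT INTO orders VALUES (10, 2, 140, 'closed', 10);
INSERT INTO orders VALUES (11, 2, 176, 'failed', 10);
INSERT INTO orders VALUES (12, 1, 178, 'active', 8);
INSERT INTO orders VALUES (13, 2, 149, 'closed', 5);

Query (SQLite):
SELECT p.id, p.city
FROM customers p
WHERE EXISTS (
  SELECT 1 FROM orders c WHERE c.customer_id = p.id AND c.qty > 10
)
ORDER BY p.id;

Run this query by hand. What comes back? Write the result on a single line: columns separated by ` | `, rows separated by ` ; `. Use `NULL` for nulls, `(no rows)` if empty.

For each customers row, check whether any orders with matching customer_id has qty > 10.
Keep rows where that is true.

2 | Nairobi ; 3 | Quito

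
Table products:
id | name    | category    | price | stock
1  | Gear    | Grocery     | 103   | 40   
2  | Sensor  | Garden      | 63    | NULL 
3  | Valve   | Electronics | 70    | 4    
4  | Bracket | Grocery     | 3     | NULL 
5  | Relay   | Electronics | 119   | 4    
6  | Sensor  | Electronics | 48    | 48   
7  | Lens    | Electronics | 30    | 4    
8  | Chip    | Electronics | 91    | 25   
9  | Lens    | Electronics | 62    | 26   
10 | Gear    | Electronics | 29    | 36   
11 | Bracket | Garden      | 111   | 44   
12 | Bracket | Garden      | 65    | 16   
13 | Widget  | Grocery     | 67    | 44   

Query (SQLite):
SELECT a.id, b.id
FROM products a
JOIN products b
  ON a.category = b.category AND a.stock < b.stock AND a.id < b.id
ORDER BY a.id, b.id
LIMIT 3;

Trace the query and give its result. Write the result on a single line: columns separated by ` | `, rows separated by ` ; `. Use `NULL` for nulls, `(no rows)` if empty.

1 | 13 ; 3 | 6 ; 3 | 8

Pairs (a,b) with same category, a.stock < b.stock, a.id < b.id.
category groups: Electronics:{3,5,6,7,8,9,10} Garden:{2,11,12} Grocery:{1,4,13}
Ordered by (a.id, b.id); first 3.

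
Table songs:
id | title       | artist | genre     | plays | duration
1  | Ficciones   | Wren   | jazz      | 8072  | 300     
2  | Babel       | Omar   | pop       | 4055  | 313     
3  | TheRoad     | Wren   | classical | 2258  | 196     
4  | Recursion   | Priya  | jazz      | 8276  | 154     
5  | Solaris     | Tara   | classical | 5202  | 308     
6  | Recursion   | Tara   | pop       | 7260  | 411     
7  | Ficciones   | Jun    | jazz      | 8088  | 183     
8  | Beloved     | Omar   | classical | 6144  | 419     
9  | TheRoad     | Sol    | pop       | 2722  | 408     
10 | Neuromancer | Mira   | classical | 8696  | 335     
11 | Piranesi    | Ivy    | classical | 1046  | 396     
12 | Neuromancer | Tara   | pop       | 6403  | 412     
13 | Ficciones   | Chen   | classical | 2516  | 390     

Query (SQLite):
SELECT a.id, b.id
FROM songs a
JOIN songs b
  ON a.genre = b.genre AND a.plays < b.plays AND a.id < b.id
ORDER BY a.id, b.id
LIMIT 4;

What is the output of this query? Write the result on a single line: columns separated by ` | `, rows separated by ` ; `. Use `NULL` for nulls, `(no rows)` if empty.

Pairs (a,b) with same genre, a.plays < b.plays, a.id < b.id.
genre groups: classical:{3,5,8,10,11,13} jazz:{1,4,7} pop:{2,6,9,12}
Ordered by (a.id, b.id); first 4.

1 | 4 ; 1 | 7 ; 2 | 6 ; 2 | 12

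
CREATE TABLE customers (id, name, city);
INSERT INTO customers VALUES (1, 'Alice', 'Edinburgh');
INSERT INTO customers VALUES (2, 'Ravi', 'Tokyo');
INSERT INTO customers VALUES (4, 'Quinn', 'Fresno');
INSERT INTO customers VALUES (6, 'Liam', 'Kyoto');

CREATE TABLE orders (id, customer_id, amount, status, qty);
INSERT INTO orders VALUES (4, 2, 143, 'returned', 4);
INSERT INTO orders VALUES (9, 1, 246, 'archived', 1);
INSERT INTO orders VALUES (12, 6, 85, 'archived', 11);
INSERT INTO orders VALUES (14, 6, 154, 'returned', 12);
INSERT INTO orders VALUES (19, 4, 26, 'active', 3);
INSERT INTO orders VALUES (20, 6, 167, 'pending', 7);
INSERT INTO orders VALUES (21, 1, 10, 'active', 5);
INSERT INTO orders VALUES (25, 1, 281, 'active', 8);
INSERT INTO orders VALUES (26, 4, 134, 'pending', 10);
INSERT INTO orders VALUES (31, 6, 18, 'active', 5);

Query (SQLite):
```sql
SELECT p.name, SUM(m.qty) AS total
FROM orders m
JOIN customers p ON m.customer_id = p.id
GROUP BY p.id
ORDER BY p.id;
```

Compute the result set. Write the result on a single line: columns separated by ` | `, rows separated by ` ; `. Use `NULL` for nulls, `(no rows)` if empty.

Join each orders row to its customers via customer_id.
Group joined rows by customers.id; compute SUM(m.qty) per group.
  1: ids {9, 21, 25} → SUM(m.qty)=14
  2: ids {4} → SUM(m.qty)=4
  4: ids {19, 26} → SUM(m.qty)=13
  6: ids {12, 14, 20, 31} → SUM(m.qty)=35

Alice | 14 ; Ravi | 4 ; Quinn | 13 ; Liam | 35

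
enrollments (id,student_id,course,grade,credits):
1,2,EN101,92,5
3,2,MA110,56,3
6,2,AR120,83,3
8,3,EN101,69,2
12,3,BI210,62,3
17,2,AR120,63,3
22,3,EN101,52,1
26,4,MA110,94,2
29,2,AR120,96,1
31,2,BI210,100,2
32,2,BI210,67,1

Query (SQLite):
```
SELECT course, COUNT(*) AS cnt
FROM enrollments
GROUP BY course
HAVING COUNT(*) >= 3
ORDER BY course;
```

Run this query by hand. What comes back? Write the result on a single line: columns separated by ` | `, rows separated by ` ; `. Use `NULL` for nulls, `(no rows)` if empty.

AR120 | 3 ; BI210 | 3 ; EN101 | 3

Partition enrollments by course; compute COUNT(*) within each group.
HAVING: keep groups with count ≥ 3.
  AR120: ids {6, 17, 29} → COUNT(*)=3
  BI210: ids {12, 31, 32} → COUNT(*)=3
  EN101: ids {1, 8, 22} → COUNT(*)=3
  MA110: ids {3, 26} → COUNT(*)=2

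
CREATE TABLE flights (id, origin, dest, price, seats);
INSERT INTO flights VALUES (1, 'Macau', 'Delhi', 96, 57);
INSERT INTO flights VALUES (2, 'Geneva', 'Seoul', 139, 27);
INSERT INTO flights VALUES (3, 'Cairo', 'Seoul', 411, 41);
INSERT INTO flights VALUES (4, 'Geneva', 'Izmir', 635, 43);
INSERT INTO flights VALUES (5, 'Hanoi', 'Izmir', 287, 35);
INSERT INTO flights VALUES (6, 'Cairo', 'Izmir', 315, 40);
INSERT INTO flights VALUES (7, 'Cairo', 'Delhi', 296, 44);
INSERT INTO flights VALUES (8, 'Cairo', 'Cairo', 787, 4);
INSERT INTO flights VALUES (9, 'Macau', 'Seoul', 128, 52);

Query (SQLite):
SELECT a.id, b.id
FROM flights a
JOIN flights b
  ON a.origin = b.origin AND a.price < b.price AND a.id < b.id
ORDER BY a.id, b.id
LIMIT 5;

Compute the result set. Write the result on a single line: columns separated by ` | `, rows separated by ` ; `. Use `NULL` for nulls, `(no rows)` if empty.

1 | 9 ; 2 | 4 ; 3 | 8 ; 6 | 8 ; 7 | 8

Pairs (a,b) with same origin, a.price < b.price, a.id < b.id.
origin groups: Cairo:{3,6,7,8} Geneva:{2,4} Hanoi:{5} Macau:{1,9}
Ordered by (a.id, b.id); first 5.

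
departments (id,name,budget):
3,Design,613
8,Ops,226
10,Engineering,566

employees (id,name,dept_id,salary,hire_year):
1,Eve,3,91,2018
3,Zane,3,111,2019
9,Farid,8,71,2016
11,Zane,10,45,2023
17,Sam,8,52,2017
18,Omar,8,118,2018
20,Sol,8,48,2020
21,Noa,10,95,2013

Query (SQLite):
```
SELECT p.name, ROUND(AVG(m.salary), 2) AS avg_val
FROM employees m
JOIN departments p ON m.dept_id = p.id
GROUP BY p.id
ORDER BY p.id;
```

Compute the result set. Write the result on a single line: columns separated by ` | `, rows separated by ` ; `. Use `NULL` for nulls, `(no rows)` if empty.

Join each employees row to its departments via dept_id.
Group joined rows by departments.id; compute ROUND(AVG(m.salary), 2) per group.
  3: ids {1, 3} → ROUND(AVG(m.salary), 2)=101
  8: ids {9, 17, 18, 20} → ROUND(AVG(m.salary), 2)=72.25
  10: ids {11, 21} → ROUND(AVG(m.salary), 2)=70

Design | 101 ; Ops | 72.25 ; Engineering | 70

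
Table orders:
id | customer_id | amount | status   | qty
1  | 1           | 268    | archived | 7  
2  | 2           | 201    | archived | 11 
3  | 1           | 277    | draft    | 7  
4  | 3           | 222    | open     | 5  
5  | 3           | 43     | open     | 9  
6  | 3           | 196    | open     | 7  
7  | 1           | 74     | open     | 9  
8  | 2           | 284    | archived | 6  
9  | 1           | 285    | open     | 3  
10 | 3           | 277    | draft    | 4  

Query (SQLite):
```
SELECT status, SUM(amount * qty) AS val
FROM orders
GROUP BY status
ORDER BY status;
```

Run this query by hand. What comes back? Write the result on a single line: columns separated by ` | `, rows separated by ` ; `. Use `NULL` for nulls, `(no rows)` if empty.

For each row compute amount * qty.
Group by status; take SUM of the expression per group.
  archived: ids {1, 2, 8} → SUM(amount * qty)=5791
  draft: ids {3, 10} → SUM(amount * qty)=3047
  open: ids {4, 5, 6, 7, 9} → SUM(amount * qty)=4390

archived | 5791 ; draft | 3047 ; open | 4390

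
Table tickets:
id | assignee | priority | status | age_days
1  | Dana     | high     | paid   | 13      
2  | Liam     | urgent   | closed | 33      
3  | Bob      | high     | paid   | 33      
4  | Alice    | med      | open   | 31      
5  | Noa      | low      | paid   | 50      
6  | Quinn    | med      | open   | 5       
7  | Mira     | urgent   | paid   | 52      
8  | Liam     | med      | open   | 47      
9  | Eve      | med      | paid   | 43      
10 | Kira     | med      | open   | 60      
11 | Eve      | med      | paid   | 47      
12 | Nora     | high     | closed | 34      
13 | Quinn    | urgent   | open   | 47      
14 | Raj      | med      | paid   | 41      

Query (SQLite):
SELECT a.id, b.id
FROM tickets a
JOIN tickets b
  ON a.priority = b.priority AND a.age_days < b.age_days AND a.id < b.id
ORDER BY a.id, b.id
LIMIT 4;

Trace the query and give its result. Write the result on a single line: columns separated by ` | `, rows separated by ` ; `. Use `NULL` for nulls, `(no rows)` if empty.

1 | 3 ; 1 | 12 ; 2 | 7 ; 2 | 13

Pairs (a,b) with same priority, a.age_days < b.age_days, a.id < b.id.
priority groups: high:{1,3,12} low:{5} med:{4,6,8,9,10,11,14} urgent:{2,7,13}
Ordered by (a.id, b.id); first 4.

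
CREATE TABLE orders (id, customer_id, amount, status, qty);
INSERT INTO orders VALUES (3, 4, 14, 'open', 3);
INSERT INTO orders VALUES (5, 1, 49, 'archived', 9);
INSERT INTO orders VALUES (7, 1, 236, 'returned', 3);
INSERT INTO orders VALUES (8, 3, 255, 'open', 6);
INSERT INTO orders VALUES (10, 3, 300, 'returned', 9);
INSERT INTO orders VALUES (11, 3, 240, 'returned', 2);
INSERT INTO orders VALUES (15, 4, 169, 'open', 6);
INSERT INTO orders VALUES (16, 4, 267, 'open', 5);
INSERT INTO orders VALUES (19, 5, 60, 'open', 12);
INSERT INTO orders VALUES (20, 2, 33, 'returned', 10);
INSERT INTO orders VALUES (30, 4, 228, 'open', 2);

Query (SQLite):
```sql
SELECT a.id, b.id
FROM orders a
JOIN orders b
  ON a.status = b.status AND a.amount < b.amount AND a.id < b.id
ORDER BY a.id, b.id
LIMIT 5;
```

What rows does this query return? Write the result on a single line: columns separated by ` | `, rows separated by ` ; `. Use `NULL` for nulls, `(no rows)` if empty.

Pairs (a,b) with same status, a.amount < b.amount, a.id < b.id.
status groups: archived:{5} open:{3,8,15,16,19,30} returned:{7,10,11,20}
Ordered by (a.id, b.id); first 5.

3 | 8 ; 3 | 15 ; 3 | 16 ; 3 | 19 ; 3 | 30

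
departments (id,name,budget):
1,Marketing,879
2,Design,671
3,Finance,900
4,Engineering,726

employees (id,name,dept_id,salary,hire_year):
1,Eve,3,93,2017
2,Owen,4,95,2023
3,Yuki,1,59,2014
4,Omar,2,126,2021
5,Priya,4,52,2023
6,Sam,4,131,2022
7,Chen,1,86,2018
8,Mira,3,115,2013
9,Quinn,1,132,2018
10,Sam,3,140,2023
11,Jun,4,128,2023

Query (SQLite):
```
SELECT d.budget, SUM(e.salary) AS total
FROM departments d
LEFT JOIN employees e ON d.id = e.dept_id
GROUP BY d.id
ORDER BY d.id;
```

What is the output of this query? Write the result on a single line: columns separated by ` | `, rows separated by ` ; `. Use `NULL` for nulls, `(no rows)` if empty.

LEFT JOIN keeps every departments row; unmatched ones get NULL for employees columns.
Group by departments.id and compute SUM(e.salary). SUM over an all-NULL group is NULL.
  1: ids {3, 7, 9} → SUM(e.salary)=277
  2: ids {4} → SUM(e.salary)=126
  3: ids {1, 8, 10} → SUM(e.salary)=348
  4: ids {2, 5, 6, 11} → SUM(e.salary)=406

879 | 277 ; 671 | 126 ; 900 | 348 ; 726 | 406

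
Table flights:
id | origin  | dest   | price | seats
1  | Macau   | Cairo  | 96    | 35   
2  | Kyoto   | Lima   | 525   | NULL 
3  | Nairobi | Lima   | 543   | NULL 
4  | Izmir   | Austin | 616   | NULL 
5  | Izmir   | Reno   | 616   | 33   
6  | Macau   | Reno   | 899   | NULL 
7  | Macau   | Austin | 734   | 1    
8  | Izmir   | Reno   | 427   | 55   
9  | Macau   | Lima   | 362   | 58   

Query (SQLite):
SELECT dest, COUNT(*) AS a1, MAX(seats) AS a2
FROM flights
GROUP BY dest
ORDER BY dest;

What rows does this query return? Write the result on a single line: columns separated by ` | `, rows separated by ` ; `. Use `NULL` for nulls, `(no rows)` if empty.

Group flights by dest.
Per group compute: COUNT(*), MAX(seats).
  Austin: ids {4, 7} → COUNT(*)=2, MAX(seats)=1
  Cairo: ids {1} → COUNT(*)=1, MAX(seats)=35
  Lima: ids {2, 3, 9} → COUNT(*)=3, MAX(seats)=58
  Reno: ids {5, 6, 8} → COUNT(*)=3, MAX(seats)=55

Austin | 2 | 1 ; Cairo | 1 | 35 ; Lima | 3 | 58 ; Reno | 3 | 55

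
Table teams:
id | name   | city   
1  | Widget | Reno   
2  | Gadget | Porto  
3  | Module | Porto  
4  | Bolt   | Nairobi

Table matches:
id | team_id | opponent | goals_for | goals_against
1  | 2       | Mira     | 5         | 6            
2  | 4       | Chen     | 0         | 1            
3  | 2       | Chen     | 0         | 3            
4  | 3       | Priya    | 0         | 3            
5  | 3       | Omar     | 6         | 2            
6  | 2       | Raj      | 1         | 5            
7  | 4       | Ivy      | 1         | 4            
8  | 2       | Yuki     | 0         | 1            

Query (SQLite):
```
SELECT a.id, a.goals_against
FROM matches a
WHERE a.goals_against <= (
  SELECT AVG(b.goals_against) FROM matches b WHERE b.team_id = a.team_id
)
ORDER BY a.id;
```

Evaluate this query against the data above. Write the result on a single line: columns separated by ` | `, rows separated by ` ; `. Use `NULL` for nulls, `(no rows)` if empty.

2 | 1 ; 3 | 3 ; 5 | 2 ; 8 | 1

For each matches row a, compute AVG(goals_against) over rows sharing a.team_id.
Keep row a if a.goals_against <= that per-group AVG.
  team_id=2: AVG(goals_against) = 3.75
  team_id=3: AVG(goals_against) = 2.5
  team_id=4: AVG(goals_against) = 2.5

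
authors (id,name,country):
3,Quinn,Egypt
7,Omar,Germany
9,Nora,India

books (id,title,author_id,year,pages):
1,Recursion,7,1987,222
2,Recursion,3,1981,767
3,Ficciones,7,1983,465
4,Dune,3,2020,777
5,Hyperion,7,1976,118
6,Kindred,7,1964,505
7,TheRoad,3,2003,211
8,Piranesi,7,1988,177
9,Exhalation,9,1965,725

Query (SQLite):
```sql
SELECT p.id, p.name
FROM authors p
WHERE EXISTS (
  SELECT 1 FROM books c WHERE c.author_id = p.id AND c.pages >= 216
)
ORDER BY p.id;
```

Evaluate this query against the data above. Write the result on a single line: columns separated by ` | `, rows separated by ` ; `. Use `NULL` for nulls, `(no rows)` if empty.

For each authors row, check whether any books with matching author_id has pages >= 216.
Keep rows where that is true.

3 | Quinn ; 7 | Omar ; 9 | Nora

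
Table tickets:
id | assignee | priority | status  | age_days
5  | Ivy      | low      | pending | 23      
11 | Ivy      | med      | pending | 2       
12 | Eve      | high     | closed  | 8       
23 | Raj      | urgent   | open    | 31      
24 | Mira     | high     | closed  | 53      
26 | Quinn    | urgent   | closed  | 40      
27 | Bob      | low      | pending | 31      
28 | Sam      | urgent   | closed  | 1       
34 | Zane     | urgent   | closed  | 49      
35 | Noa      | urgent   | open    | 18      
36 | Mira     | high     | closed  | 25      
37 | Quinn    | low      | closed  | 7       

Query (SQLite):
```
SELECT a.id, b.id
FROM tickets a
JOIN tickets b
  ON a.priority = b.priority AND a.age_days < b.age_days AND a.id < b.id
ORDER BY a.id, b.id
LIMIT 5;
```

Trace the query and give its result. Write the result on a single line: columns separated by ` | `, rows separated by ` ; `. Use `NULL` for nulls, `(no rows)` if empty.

5 | 27 ; 12 | 24 ; 12 | 36 ; 23 | 26 ; 23 | 34

Pairs (a,b) with same priority, a.age_days < b.age_days, a.id < b.id.
priority groups: high:{12,24,36} low:{5,27,37} med:{11} urgent:{23,26,28,34,35}
Ordered by (a.id, b.id); first 5.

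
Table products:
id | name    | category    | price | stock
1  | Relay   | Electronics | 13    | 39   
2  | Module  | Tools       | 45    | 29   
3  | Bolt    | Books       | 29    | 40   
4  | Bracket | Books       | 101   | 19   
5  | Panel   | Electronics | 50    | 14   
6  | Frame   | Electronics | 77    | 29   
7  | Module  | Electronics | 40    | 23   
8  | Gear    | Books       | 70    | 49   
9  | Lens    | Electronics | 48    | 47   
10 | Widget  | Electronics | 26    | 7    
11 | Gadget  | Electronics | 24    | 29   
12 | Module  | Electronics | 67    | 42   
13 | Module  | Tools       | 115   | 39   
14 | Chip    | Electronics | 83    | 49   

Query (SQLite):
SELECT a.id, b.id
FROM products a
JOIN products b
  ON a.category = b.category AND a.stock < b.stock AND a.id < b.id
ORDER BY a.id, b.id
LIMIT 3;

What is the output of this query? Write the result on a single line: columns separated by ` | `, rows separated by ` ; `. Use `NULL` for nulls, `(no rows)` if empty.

1 | 9 ; 1 | 12 ; 1 | 14

Pairs (a,b) with same category, a.stock < b.stock, a.id < b.id.
category groups: Books:{3,4,8} Electronics:{1,5,6,7,9,10,11,12,14} Tools:{2,13}
Ordered by (a.id, b.id); first 3.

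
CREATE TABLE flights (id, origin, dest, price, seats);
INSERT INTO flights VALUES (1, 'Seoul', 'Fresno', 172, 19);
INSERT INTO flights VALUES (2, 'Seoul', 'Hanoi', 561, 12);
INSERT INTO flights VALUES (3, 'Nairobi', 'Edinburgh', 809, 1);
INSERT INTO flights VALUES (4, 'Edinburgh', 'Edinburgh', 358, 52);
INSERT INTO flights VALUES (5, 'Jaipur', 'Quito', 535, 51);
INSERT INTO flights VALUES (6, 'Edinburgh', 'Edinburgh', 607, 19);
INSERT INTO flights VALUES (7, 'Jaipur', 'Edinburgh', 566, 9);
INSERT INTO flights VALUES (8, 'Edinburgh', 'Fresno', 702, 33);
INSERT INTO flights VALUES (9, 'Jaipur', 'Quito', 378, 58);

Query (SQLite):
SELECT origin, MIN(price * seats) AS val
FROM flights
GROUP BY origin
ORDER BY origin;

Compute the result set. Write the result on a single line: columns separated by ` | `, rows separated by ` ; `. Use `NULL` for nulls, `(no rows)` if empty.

For each row compute price * seats.
Group by origin; take MIN of the expression per group.
  Edinburgh: ids {4, 6, 8} → MIN(price * seats)=11533
  Jaipur: ids {5, 7, 9} → MIN(price * seats)=5094
  Nairobi: ids {3} → MIN(price * seats)=809
  Seoul: ids {1, 2} → MIN(price * seats)=3268

Edinburgh | 11533 ; Jaipur | 5094 ; Nairobi | 809 ; Seoul | 3268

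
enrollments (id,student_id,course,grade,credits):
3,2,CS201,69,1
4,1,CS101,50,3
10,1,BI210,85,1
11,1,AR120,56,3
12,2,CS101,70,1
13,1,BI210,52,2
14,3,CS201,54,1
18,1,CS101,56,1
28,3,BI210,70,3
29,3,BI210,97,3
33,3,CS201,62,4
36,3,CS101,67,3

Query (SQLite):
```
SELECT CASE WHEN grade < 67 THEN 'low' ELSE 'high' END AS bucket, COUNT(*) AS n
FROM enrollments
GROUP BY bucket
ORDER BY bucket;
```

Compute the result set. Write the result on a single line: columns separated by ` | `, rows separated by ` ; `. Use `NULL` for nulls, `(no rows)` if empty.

high | 6 ; low | 6

Bucket rows by grade < 67 → 'low' else 'high'; count each bucket.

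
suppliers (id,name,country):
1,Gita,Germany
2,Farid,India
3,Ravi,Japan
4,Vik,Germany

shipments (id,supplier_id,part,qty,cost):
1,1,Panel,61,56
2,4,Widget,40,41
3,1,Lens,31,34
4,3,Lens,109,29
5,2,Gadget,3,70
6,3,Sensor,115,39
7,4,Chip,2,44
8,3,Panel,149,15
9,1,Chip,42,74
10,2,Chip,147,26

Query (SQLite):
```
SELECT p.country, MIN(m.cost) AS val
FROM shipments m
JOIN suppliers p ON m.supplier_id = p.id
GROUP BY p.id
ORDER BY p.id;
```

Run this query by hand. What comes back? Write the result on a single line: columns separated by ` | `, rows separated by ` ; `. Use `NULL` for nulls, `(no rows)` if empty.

Join each shipments row to its suppliers via supplier_id.
Group joined rows by suppliers.id; compute MIN(m.cost) per group.
  1: ids {1, 3, 9} → MIN(m.cost)=34
  2: ids {5, 10} → MIN(m.cost)=26
  3: ids {4, 6, 8} → MIN(m.cost)=15
  4: ids {2, 7} → MIN(m.cost)=41

Germany | 34 ; India | 26 ; Japan | 15 ; Germany | 41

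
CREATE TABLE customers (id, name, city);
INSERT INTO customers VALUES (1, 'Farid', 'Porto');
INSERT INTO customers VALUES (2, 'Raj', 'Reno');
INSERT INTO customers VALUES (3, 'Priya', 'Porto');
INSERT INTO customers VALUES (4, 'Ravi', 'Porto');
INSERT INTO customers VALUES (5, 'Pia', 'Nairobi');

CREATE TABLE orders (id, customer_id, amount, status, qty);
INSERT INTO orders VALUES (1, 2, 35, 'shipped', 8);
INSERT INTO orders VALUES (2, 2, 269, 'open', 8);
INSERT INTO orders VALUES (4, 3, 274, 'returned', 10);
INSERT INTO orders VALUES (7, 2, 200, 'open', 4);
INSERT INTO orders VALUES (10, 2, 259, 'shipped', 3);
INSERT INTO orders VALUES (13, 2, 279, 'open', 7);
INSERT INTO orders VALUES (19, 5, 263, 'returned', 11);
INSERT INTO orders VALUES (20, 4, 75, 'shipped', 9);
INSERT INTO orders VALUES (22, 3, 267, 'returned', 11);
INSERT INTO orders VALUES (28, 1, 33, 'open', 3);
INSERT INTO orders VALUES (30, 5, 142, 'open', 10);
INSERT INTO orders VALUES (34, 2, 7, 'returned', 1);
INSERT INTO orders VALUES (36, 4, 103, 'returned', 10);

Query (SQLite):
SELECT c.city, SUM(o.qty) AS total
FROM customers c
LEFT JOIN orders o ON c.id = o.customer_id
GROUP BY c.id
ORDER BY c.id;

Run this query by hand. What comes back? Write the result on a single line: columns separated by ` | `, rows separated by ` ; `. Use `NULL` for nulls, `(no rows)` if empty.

LEFT JOIN keeps every customers row; unmatched ones get NULL for orders columns.
Group by customers.id and compute SUM(o.qty). SUM over an all-NULL group is NULL.
  1: ids {28} → SUM(o.qty)=3
  2: ids {1, 2, 7, 10, 13, 34} → SUM(o.qty)=31
  3: ids {4, 22} → SUM(o.qty)=21
  4: ids {20, 36} → SUM(o.qty)=19
  5: ids {19, 30} → SUM(o.qty)=21

Porto | 3 ; Reno | 31 ; Porto | 21 ; Porto | 19 ; Nairobi | 21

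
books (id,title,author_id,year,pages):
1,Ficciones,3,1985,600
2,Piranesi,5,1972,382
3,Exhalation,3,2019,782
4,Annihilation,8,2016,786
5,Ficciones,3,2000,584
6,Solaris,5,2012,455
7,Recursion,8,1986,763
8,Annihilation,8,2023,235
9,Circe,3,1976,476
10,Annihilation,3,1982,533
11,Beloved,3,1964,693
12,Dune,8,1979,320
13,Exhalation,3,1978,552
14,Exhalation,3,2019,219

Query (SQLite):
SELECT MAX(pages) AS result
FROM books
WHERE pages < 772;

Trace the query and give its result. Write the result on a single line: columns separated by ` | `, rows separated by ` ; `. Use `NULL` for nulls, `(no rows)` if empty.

Rows where pages < 772 → pages values: [600, 382, 584, 455, 763, 235, 476, 533, 693, 320, 552, 219].
MAX of non-NULL values = 763.

763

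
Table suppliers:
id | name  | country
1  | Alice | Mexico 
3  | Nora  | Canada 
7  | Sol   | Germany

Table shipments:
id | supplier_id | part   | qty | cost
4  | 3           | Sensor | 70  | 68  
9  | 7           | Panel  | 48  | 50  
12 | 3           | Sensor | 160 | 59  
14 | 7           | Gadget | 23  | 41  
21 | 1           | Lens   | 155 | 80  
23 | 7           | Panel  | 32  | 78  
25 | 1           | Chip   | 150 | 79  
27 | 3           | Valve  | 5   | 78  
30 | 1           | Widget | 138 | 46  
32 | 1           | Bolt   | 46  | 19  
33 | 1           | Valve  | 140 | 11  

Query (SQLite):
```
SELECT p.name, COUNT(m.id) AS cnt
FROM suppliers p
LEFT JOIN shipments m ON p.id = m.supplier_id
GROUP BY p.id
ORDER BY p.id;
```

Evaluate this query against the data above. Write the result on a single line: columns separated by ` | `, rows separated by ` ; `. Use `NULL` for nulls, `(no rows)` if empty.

LEFT JOIN keeps every suppliers row; unmatched ones get NULL for shipments columns.
Group by suppliers.id and compute COUNT(m.id). COUNT(col) of an all-NULL group is 0.
  1: ids {21, 25, 30, 32, 33} → COUNT(m.id)=5
  3: ids {4, 12, 27} → COUNT(m.id)=3
  7: ids {9, 14, 23} → COUNT(m.id)=3

Alice | 5 ; Nora | 3 ; Sol | 3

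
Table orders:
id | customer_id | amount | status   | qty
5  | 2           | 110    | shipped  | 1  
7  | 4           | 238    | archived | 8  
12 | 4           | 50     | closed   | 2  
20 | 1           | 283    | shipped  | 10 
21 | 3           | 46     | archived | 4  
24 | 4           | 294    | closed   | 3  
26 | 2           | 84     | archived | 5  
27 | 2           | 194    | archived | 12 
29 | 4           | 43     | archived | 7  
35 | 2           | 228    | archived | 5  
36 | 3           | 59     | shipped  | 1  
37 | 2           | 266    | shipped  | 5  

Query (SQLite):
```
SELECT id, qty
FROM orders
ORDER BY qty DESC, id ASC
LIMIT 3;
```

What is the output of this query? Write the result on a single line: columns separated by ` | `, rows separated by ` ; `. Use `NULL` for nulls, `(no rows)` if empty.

Sort by qty desc, tiebreak id asc: (12, id=27), (10, id=20), (8, id=7), (7, id=29), (5, id=26), (5, id=35) …. Take first 3.

27 | 12 ; 20 | 10 ; 7 | 8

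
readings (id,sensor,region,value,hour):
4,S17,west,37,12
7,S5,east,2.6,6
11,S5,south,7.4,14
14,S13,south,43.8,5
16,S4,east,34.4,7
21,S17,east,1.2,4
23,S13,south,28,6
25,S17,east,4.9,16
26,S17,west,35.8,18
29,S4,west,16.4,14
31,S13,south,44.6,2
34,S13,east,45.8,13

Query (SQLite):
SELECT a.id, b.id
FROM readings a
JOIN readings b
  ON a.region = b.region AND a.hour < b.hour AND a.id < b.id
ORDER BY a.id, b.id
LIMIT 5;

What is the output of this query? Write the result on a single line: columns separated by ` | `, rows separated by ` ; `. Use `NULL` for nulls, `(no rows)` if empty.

Pairs (a,b) with same region, a.hour < b.hour, a.id < b.id.
region groups: east:{7,16,21,25,34} south:{11,14,23,31} west:{4,26,29}
Ordered by (a.id, b.id); first 5.

4 | 26 ; 4 | 29 ; 7 | 16 ; 7 | 25 ; 7 | 34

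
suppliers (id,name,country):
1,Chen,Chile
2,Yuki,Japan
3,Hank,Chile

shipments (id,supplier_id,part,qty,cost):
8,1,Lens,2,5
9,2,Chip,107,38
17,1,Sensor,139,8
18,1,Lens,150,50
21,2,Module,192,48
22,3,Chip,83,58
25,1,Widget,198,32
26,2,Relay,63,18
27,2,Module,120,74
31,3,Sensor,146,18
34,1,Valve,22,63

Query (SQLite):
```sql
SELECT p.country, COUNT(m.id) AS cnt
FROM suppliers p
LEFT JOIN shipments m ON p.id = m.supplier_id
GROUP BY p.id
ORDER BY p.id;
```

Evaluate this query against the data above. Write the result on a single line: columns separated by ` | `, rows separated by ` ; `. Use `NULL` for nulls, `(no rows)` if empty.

Chile | 5 ; Japan | 4 ; Chile | 2

LEFT JOIN keeps every suppliers row; unmatched ones get NULL for shipments columns.
Group by suppliers.id and compute COUNT(m.id). COUNT(col) of an all-NULL group is 0.
  1: ids {8, 17, 18, 25, 34} → COUNT(m.id)=5
  2: ids {9, 21, 26, 27} → COUNT(m.id)=4
  3: ids {22, 31} → COUNT(m.id)=2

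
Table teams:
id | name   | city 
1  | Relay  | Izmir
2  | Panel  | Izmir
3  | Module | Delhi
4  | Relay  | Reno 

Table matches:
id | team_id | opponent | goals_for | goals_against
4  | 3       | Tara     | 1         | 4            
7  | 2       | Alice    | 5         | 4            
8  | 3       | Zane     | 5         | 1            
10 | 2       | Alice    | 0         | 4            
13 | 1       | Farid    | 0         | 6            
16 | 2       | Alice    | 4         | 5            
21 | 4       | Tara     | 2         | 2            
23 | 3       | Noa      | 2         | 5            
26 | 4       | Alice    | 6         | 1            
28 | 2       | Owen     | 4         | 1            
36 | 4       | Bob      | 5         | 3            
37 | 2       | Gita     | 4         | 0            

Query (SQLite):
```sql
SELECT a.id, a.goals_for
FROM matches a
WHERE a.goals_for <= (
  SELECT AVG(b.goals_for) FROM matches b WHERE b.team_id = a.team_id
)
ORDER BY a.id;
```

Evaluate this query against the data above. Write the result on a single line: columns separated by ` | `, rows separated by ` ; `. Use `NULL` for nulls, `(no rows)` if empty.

For each matches row a, compute AVG(goals_for) over rows sharing a.team_id.
Keep row a if a.goals_for <= that per-group AVG.
  team_id=1: AVG(goals_for) = 0.0
  team_id=2: AVG(goals_for) = 3.4
  team_id=3: AVG(goals_for) = 2.666667
  team_id=4: AVG(goals_for) = 4.333333

4 | 1 ; 10 | 0 ; 13 | 0 ; 21 | 2 ; 23 | 2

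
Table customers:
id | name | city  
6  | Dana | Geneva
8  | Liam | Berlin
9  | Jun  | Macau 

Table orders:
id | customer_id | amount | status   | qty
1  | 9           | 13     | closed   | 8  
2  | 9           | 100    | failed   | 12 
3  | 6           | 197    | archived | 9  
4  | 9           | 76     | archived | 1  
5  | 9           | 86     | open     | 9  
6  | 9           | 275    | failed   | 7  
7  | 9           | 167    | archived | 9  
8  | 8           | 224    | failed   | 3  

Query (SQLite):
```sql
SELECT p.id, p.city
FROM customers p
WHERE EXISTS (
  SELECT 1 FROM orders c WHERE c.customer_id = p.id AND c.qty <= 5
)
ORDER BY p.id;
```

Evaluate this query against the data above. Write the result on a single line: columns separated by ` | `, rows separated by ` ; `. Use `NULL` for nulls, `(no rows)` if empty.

8 | Berlin ; 9 | Macau

For each customers row, check whether any orders with matching customer_id has qty <= 5.
Keep rows where that is true.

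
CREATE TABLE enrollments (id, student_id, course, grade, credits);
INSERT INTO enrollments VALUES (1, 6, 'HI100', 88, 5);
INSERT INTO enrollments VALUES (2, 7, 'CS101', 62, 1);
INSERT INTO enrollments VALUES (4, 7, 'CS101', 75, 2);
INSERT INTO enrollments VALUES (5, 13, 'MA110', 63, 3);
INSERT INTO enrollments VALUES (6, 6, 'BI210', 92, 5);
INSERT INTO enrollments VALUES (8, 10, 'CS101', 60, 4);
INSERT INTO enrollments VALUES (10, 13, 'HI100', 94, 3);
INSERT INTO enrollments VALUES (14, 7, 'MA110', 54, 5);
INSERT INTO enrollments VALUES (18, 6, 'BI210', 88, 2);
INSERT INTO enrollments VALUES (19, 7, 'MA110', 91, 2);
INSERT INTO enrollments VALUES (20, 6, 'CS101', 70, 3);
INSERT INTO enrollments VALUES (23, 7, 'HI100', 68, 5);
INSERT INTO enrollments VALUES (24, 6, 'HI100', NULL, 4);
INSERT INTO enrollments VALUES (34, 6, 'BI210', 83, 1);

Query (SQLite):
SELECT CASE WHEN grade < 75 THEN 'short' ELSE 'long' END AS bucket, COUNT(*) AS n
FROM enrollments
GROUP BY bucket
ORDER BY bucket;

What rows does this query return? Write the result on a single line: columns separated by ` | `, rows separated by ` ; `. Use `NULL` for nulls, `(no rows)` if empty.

long | 8 ; short | 6

Bucket rows by grade < 75 → 'short' else 'long'; count each bucket.
NULL < 75 is unknown, so NULL grade falls into ELSE → 'long'.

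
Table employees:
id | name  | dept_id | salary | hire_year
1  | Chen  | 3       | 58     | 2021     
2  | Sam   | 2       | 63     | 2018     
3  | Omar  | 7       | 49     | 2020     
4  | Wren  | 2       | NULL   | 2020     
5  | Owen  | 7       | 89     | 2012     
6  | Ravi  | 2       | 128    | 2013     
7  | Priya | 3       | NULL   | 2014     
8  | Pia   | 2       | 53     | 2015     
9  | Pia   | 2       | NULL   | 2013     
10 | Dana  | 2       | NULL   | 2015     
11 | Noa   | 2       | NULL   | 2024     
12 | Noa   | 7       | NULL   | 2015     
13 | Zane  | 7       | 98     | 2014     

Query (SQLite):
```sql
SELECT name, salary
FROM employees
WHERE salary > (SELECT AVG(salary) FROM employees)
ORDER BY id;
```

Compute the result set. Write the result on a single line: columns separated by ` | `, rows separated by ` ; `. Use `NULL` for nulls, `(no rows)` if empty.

Scalar subquery: AVG(salary) over all employees rows = 76.857143 (≈; comparison uses full precision).
Keep rows where salary > that value.

Owen | 89 ; Ravi | 128 ; Zane | 98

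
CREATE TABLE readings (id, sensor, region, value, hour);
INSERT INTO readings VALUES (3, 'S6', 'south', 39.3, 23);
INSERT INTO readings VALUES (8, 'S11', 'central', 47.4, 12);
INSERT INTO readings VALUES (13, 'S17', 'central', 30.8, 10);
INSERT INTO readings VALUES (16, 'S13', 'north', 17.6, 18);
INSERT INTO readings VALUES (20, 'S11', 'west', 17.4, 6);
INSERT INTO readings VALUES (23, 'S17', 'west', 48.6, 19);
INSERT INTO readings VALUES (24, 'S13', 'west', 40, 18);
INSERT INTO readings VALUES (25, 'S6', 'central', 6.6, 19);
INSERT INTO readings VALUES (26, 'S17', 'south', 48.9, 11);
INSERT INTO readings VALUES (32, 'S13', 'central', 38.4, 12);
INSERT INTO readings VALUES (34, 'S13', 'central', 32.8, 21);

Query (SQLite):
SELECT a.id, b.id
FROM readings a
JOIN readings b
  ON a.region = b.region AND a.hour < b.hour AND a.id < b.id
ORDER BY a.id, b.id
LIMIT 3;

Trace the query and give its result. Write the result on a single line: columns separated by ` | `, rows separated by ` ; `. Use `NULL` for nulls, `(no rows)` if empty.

Pairs (a,b) with same region, a.hour < b.hour, a.id < b.id.
region groups: central:{8,13,25,32,34} north:{16} south:{3,26} west:{20,23,24}
Ordered by (a.id, b.id); first 3.

8 | 25 ; 8 | 34 ; 13 | 25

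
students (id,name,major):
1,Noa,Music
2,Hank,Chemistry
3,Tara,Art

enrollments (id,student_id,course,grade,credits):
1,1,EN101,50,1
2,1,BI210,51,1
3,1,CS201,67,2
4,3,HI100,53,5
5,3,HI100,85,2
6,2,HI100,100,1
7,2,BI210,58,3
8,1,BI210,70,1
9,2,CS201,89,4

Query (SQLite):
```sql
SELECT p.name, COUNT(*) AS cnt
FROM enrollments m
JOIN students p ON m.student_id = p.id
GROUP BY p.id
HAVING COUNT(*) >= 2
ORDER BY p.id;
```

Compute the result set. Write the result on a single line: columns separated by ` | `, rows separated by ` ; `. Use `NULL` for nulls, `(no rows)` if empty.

Noa | 4 ; Hank | 3 ; Tara | 2

Join each enrollments row to its students via student_id.
Group joined rows by students.id; compute COUNT(*) per group.
HAVING: keep groups with count ≥ 2.
  1: ids {1, 2, 3, 8} → COUNT(*)=4
  2: ids {6, 7, 9} → COUNT(*)=3
  3: ids {4, 5} → COUNT(*)=2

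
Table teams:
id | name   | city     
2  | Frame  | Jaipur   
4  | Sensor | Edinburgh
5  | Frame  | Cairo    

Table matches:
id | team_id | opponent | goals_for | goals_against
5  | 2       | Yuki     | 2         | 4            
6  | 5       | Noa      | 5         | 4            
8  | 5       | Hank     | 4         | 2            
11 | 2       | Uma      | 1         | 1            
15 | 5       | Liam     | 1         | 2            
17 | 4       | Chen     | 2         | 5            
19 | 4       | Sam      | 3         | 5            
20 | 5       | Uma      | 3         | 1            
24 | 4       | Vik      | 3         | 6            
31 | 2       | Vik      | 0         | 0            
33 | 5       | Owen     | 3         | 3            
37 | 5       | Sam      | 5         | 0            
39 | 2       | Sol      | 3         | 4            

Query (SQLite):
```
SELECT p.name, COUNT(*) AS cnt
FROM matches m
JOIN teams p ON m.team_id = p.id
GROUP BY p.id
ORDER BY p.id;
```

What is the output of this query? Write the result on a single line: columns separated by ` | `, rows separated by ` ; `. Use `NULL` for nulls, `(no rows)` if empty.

Frame | 4 ; Sensor | 3 ; Frame | 6

Join each matches row to its teams via team_id.
Group joined rows by teams.id; compute COUNT(*) per group.
  2: ids {5, 11, 31, 39} → COUNT(*)=4
  4: ids {17, 19, 24} → COUNT(*)=3
  5: ids {6, 8, 15, 20, 33, 37} → COUNT(*)=6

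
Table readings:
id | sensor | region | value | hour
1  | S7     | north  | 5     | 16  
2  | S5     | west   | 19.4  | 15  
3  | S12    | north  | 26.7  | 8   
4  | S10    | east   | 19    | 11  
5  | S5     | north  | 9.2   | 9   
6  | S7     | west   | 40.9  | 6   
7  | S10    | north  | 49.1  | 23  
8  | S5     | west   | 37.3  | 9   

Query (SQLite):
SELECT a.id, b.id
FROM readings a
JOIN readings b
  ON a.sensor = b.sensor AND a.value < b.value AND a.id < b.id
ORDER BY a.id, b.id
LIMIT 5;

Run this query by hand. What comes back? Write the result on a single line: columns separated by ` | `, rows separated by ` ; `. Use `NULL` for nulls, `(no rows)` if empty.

Pairs (a,b) with same sensor, a.value < b.value, a.id < b.id.
sensor groups: S10:{4,7} S12:{3} S5:{2,5,8} S7:{1,6}
Ordered by (a.id, b.id); first 5.

1 | 6 ; 2 | 8 ; 4 | 7 ; 5 | 8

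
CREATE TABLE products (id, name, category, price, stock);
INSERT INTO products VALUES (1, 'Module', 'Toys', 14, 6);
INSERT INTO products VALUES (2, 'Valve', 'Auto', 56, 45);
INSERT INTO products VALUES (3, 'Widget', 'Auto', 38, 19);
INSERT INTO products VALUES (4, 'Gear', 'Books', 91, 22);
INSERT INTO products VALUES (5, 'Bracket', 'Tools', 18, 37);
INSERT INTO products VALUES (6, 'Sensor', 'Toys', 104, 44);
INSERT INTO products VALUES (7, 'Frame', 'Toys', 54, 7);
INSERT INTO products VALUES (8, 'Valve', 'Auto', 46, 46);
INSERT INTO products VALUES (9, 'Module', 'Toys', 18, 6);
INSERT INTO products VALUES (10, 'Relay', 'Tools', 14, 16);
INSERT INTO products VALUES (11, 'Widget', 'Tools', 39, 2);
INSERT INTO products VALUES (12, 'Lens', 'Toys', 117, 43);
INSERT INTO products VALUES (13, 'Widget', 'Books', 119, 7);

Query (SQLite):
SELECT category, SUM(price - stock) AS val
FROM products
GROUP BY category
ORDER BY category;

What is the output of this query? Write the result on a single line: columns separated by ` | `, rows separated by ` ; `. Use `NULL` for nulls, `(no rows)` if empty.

For each row compute price - stock.
Group by category; take SUM of the expression per group.
  Auto: ids {2, 3, 8} → SUM(price - stock)=30
  Books: ids {4, 13} → SUM(price - stock)=181
  Tools: ids {5, 10, 11} → SUM(price - stock)=16
  Toys: ids {1, 6, 7, 9, 12} → SUM(price - stock)=201

Auto | 30 ; Books | 181 ; Tools | 16 ; Toys | 201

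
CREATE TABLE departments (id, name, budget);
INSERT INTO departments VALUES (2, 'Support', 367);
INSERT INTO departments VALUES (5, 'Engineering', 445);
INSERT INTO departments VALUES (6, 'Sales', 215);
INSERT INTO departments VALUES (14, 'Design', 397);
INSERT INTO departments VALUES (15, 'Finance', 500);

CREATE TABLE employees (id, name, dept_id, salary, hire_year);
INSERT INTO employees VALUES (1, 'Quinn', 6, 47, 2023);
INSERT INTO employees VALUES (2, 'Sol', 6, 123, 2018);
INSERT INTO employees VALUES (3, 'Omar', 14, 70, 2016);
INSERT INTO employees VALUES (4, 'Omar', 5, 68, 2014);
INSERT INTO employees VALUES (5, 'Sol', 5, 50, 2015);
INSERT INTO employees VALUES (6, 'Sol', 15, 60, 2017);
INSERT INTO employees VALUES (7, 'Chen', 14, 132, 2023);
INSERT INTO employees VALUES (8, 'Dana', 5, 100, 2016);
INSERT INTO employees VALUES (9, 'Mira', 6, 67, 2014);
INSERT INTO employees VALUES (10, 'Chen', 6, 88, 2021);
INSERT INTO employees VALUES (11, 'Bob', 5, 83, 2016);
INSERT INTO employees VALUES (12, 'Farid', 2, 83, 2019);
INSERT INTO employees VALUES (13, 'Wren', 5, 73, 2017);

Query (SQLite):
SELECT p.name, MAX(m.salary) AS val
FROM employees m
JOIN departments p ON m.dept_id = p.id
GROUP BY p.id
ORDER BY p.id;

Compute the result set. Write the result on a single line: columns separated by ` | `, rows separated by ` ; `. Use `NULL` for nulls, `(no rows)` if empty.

Support | 83 ; Engineering | 100 ; Sales | 123 ; Design | 132 ; Finance | 60

Join each employees row to its departments via dept_id.
Group joined rows by departments.id; compute MAX(m.salary) per group.
  2: ids {12} → MAX(m.salary)=83
  5: ids {4, 5, 8, 11, 13} → MAX(m.salary)=100
  6: ids {1, 2, 9, 10} → MAX(m.salary)=123
  14: ids {3, 7} → MAX(m.salary)=132
  15: ids {6} → MAX(m.salary)=60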